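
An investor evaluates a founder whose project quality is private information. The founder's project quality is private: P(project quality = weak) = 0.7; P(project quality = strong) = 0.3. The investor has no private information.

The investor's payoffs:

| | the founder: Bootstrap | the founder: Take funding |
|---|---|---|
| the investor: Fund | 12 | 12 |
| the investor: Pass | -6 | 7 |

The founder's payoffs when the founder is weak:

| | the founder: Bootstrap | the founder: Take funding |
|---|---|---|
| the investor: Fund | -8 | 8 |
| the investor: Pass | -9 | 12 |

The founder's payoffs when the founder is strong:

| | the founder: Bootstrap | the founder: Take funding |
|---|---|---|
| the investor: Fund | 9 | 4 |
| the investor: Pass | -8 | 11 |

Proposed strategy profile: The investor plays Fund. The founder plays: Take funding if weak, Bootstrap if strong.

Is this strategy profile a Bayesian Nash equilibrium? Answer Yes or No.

Yes

The investor plays Fund: E[Fund] = 0.7·(12) + 0.3·(12) = 12; E[Pass] = 3.1. Best-responding. ✓
The founder (project quality weak), facing Fund: Bootstrap gives -8, Take funding gives 8. Proposed Take funding is best. ✓
The founder (project quality strong), facing Fund: Bootstrap gives 9, Take funding gives 4. Proposed Bootstrap is best. ✓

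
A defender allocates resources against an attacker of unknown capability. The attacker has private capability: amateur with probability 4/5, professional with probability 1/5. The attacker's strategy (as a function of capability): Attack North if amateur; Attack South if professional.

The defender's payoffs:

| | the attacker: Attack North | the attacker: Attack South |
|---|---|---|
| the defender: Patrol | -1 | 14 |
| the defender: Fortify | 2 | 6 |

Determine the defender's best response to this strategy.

Fortify

E[Patrol] = 4/5·(-1) + 1/5·(14) = 2
E[Fortify] = 4/5·(2) + 1/5·(6) = 14/5
Best response: Fortify (14/5 is the largest).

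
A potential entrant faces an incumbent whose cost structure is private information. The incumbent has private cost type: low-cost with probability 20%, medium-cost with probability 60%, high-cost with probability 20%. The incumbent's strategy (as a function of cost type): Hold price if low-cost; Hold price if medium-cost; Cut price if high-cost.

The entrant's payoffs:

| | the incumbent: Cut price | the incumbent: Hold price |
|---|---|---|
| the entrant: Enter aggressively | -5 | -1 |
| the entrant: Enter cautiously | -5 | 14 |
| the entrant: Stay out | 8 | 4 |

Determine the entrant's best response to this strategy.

Enter cautiously

E[Enter aggressively] = 0.2·(-1) + 0.6·(-1) + 0.2·(-5) = -1.8
E[Enter cautiously] = 0.2·(14) + 0.6·(14) + 0.2·(-5) = 10.2
E[Stay out] = 0.2·(4) + 0.6·(4) + 0.2·(8) = 4.8
Best response: Enter cautiously (10.2 is the largest).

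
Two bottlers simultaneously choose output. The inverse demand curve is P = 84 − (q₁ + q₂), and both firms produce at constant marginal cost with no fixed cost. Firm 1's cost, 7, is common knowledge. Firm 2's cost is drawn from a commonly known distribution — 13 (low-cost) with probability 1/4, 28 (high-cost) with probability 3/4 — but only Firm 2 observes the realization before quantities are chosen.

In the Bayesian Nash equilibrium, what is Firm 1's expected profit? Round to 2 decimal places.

Firm 2 with cost c maximizes (84 − (q₁+q₂) − c)·q₂, giving q₂(c) = (84 − c − q₁)/2.
E[c₂] = 1/4·13 + 3/4·28 = 24.25
Firm 1's FOC against E[q₂] yields q₁ = (84 − 2·7 + E[c₂])/3 = (84 − 14 + 24.25)/3 = 31.4167.
E[P] = 84 − (q₁ + E[q₂]) = 38.4167; Firm 1's expected profit = (E[P] − 7)·q₁ = (38.4167 − 7)·31.4167 = 987.007.

987.01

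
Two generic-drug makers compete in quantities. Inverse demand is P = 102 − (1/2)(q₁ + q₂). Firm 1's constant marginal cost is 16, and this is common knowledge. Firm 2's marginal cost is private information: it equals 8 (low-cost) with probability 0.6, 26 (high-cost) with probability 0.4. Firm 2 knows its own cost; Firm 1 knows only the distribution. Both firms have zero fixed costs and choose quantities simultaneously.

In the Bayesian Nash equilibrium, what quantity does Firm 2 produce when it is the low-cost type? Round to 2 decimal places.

Firm 2 with cost c maximizes (102 − (1/2)(q₁+q₂) − c)·q₂, giving q₂(c) = (102 − c − (1/2)q₁).
E[c₂] = 0.6·8 + 0.4·26 = 15.2
Firm 1's FOC against E[q₂] yields q₁ = (102 − 2·16 + E[c₂])/(3/2) = (102 − 32 + 15.2)/(3/2) = 56.8.
q₂(low-cost) = (102 − 8 − (1/2)·56.8) = 65.6.

65.60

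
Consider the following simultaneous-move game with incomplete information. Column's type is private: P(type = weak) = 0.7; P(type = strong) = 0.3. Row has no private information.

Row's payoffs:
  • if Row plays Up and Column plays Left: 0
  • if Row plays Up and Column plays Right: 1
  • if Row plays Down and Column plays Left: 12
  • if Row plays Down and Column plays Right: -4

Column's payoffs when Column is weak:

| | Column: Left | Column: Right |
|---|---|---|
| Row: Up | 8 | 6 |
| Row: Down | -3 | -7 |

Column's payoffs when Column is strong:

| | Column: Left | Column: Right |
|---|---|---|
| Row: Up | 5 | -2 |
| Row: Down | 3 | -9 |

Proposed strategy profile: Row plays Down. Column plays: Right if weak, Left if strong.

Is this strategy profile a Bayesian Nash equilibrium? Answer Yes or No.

A profile is a BNE iff every type of every player is best-responding given beliefs about the other side.
Row plays Down: E[Down] = 0.7·(-4) + 0.3·(12) = 0.8; E[Up] = 0.7. Best-responding. ✓
Column (type weak), facing Down: Left gives -3, Right gives -7. Proposed Right is not best — profitable deviation exists. ✗
Column (type strong), facing Down: Left gives 3, Right gives -9. Proposed Left is best. ✓

No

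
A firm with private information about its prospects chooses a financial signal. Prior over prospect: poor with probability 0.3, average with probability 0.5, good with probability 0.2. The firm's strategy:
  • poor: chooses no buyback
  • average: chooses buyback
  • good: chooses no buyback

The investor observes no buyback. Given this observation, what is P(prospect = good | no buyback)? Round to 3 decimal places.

0.400

P(no buyback) = 0.3·1 + 0.5·0 + 0.2·1 = 0.5
P(good | no buyback) = (0.2·1) / 0.5 = 0.2 / 0.5 = 0.4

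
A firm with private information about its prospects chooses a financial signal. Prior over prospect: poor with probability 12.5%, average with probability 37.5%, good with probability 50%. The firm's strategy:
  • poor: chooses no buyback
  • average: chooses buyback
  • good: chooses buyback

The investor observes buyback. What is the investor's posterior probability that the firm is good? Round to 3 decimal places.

P(buyback) = 0.125·0 + 0.375·1 + 0.5·1 = 0.875
P(good | buyback) = (0.5·1) / 0.875 = 0.5 / 0.875 = 0.571429

0.571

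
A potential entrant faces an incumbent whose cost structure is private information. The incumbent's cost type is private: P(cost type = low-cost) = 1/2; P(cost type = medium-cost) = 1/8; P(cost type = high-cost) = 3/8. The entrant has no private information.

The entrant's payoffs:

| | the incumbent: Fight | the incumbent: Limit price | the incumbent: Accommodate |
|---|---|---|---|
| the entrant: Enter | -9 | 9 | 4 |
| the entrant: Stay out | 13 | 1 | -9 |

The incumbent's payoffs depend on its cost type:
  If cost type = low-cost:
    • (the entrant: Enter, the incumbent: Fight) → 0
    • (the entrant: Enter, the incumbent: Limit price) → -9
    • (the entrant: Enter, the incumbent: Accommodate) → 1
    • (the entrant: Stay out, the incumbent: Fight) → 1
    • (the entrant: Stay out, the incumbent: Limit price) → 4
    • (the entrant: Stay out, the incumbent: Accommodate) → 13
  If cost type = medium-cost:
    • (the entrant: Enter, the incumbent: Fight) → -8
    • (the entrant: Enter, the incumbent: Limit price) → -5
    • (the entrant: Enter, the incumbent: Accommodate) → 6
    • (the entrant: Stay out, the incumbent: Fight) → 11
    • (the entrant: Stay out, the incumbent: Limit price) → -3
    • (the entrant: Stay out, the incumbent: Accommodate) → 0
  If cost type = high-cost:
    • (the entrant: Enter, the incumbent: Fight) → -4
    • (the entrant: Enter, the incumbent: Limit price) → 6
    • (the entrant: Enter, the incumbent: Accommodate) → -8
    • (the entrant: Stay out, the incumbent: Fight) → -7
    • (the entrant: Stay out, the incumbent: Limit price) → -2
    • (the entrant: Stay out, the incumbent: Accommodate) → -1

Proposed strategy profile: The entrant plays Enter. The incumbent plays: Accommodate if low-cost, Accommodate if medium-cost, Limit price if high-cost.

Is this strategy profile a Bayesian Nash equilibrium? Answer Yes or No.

The entrant plays Enter: E[Enter] = 1/2·(4) + 1/8·(4) + 3/8·(9) = 47/8; E[Stay out] = -21/4. Best-responding. ✓
The incumbent (cost type low-cost), facing Enter: Fight gives 0, Limit price gives -9, Accommodate gives 1. Proposed Accommodate is best. ✓
The incumbent (cost type medium-cost), facing Enter: Fight gives -8, Limit price gives -5, Accommodate gives 6. Proposed Accommodate is best. ✓
The incumbent (cost type high-cost), facing Enter: Fight gives -4, Limit price gives 6, Accommodate gives -8. Proposed Limit price is best. ✓

Yes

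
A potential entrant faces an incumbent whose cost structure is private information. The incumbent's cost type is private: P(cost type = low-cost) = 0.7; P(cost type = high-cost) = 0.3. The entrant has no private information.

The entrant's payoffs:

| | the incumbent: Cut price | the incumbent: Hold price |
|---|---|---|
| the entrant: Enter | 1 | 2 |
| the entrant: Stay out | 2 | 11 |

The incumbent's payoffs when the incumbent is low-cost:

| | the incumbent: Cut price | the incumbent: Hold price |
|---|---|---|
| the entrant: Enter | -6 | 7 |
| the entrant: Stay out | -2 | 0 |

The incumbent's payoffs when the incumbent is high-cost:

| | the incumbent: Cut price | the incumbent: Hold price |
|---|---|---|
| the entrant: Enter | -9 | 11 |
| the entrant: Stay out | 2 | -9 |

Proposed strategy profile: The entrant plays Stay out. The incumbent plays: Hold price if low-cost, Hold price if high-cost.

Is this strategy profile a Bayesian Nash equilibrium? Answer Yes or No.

The entrant plays Stay out: E[Stay out] = 0.7·(11) + 0.3·(11) = 11; E[Enter] = 2. Best-responding. ✓
The incumbent (cost type low-cost), facing Stay out: Cut price gives -2, Hold price gives 0. Proposed Hold price is best. ✓
The incumbent (cost type high-cost), facing Stay out: Cut price gives 2, Hold price gives -9. Proposed Hold price is not best — profitable deviation exists. ✗

No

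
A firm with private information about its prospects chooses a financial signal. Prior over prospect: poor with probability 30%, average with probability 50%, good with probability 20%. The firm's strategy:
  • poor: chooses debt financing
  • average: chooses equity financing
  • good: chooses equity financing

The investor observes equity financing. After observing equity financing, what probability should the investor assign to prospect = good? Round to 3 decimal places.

0.286

P(equity financing) = 0.3·0 + 0.5·1 + 0.2·1 = 0.7
P(good | equity financing) = (0.2·1) / 0.7 = 0.2 / 0.7 = 0.285714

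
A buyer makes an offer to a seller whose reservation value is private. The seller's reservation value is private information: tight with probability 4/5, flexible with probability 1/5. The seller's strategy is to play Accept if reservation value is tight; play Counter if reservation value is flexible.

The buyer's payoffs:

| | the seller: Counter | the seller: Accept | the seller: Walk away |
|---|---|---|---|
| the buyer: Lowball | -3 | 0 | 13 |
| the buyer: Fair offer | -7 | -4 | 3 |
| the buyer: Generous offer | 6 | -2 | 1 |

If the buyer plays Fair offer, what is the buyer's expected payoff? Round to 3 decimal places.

-4.600

Take the expectation over the seller's reservation value, weighting each type's action by its prior probability.
E[Fair offer] = 4/5·(-4) + 1/5·(-7) = (-16/5) + (-7/5) = -23/5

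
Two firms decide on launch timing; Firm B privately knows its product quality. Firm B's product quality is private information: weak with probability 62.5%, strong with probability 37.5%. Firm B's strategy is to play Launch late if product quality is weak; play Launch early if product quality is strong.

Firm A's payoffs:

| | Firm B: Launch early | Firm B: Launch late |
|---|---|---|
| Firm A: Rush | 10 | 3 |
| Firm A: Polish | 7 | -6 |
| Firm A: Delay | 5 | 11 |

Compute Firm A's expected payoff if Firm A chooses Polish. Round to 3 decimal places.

Take the expectation over Firm B's product quality, weighting each type's action by its prior probability.
E[Polish] = 0.625·(-6) + 0.375·7 = (-3.75) + 2.625 = -1.125

-1.125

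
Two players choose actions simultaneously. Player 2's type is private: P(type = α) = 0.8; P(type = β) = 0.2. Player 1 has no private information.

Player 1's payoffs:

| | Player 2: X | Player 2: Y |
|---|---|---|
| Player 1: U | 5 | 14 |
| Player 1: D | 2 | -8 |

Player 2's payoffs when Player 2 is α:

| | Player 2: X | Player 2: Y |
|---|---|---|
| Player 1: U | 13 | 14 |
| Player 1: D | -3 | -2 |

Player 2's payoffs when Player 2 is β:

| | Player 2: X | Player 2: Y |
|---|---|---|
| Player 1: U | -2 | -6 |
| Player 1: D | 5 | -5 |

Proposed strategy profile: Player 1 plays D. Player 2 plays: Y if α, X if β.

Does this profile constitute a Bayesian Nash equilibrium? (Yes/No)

No

A profile is a BNE iff every type of every player is best-responding given beliefs about the other side.
Player 1 plays D: E[D] = 0.8·(-8) + 0.2·(2) = -6; E[U] = 12.2. Not best-responding. ✗
Player 2 (type α), facing D: X gives -3, Y gives -2. Proposed Y is best. ✓
Player 2 (type β), facing D: X gives 5, Y gives -5. Proposed X is best. ✓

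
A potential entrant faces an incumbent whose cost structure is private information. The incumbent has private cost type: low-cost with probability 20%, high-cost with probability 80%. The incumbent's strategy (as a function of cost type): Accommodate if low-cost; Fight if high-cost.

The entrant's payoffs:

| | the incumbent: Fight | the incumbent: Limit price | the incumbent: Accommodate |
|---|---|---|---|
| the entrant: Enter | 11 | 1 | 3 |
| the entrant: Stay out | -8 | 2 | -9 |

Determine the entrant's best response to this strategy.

E[Enter] = 0.2·(3) + 0.8·(11) = 9.4
E[Stay out] = 0.2·(-9) + 0.8·(-8) = -8.2
Best response: Enter (9.4 is the largest).

Enter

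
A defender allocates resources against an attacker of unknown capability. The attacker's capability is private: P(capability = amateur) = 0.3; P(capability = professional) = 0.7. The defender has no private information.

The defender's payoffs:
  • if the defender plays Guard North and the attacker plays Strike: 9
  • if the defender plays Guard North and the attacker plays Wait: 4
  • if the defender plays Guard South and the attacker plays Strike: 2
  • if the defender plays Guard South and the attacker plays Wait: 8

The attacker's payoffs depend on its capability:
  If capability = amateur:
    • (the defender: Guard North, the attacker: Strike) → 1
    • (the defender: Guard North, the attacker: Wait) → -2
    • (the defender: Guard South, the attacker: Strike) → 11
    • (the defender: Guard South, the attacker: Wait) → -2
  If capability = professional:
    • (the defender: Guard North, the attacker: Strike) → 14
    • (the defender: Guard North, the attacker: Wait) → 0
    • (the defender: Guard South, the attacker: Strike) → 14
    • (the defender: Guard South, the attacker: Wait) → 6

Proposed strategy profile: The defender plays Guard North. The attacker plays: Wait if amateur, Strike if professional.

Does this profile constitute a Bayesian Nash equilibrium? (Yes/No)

The defender plays Guard North: E[Guard North] = 0.3·(4) + 0.7·(9) = 7.5; E[Guard South] = 3.8. Best-responding. ✓
The attacker (capability amateur), facing Guard North: Strike gives 1, Wait gives -2. Proposed Wait is not best — profitable deviation exists. ✗
The attacker (capability professional), facing Guard North: Strike gives 14, Wait gives 0. Proposed Strike is best. ✓

No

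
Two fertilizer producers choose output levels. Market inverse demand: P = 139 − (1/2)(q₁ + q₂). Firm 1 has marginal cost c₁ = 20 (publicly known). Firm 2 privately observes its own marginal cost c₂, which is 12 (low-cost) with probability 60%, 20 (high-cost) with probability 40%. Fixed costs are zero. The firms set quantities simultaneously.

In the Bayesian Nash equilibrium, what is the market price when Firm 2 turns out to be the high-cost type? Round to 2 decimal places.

Type-c best response for Firm 2: q₂(c) = (139 − c) − q₁/2.
Firm 1 maximizes expected profit; its first-order condition is 139 − q₁ − (1/2)E[q₂] − 20 = 0.
Substituting E[q₂] and solving: E[c₂] = 15.2, so q₁ = (139 − 2·20 + 15.2)/(3/2) = 76.1333.
q₂(high-cost) = 80.9333, so P = 139 − (1/2)·(76.1333 + 80.9333) = 60.4667.

60.47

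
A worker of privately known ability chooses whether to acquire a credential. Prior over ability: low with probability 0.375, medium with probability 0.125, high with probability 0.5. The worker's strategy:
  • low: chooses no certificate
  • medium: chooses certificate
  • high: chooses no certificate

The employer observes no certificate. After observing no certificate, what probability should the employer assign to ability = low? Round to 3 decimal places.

0.429

P(no certificate) = 0.375·1 + 0.125·0 + 0.5·1 = 0.875
P(low | no certificate) = (0.375·1) / 0.875 = 0.375 / 0.875 = 0.428571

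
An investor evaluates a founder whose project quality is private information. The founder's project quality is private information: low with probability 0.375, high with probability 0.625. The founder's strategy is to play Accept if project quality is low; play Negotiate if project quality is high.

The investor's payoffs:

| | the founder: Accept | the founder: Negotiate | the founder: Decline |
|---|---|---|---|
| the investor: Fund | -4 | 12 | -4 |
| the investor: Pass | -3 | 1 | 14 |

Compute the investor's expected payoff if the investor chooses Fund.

6

Take the expectation over the founder's project quality, weighting each type's action by its prior probability.
E[Fund] = 0.375·(-4) + 0.625·12 = (-1.5) + 7.5 = 6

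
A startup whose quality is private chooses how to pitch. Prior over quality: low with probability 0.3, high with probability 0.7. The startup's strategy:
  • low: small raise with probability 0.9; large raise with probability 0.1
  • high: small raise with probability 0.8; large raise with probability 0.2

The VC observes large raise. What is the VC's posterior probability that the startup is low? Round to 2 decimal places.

0.18

Apply Bayes' rule using the sender's strategy as the likelihood.
P(large raise) = 0.3·0.1 + 0.7·0.2 = 0.17
P(low | large raise) = (0.3·0.1) / 0.17 = 0.03 / 0.17 = 0.176471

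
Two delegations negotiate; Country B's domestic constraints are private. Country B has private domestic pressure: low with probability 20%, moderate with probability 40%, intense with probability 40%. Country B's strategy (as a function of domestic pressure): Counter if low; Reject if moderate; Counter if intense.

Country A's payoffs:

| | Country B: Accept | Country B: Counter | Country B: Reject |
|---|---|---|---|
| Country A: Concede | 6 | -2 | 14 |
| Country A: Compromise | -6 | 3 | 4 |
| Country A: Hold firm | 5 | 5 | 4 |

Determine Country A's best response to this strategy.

Hold firm

E[Concede] = 0.2·(-2) + 0.4·(14) + 0.4·(-2) = 4.4
E[Compromise] = 0.2·(3) + 0.4·(4) + 0.4·(3) = 3.4
E[Hold firm] = 0.2·(5) + 0.4·(4) + 0.4·(5) = 4.6
Best response: Hold firm (4.6 is the largest).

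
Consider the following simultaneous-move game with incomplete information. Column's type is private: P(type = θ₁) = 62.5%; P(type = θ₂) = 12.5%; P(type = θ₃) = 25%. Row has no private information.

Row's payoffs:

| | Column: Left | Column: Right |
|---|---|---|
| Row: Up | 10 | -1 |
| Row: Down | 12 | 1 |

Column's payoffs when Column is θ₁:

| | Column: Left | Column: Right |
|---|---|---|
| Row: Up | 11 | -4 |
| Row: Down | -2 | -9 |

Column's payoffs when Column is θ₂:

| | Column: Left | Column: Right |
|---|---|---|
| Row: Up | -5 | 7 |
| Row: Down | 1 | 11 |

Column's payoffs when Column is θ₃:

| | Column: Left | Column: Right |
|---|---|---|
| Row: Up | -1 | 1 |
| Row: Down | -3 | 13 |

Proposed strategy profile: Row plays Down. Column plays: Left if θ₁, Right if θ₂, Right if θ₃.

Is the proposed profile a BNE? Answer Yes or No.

Row plays Down: E[Down] = 0.625·(12) + 0.125·(1) + 0.25·(1) = 7.875; E[Up] = 5.875. Best-responding. ✓
Column (type θ₁), facing Down: Left gives -2, Right gives -9. Proposed Left is best. ✓
Column (type θ₂), facing Down: Left gives 1, Right gives 11. Proposed Right is best. ✓
Column (type θ₃), facing Down: Left gives -3, Right gives 13. Proposed Right is best. ✓

Yes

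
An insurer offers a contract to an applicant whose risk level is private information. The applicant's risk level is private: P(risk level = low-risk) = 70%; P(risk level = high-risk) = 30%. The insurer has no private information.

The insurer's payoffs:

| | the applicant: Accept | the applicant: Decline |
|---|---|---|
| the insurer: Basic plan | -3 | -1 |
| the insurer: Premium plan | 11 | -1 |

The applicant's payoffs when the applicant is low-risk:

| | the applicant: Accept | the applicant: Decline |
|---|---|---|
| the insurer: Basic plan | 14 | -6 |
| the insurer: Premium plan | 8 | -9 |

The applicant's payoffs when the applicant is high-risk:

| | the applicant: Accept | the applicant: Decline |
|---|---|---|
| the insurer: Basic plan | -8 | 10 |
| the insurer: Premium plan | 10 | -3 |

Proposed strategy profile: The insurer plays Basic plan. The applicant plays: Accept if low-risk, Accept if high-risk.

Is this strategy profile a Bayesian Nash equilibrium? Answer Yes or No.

No

The insurer plays Basic plan: E[Basic plan] = 0.7·(-3) + 0.3·(-3) = -3; E[Premium plan] = 11. Not best-responding. ✗
The applicant (risk level low-risk), facing Basic plan: Accept gives 14, Decline gives -6. Proposed Accept is best. ✓
The applicant (risk level high-risk), facing Basic plan: Accept gives -8, Decline gives 10. Proposed Accept is not best — profitable deviation exists. ✗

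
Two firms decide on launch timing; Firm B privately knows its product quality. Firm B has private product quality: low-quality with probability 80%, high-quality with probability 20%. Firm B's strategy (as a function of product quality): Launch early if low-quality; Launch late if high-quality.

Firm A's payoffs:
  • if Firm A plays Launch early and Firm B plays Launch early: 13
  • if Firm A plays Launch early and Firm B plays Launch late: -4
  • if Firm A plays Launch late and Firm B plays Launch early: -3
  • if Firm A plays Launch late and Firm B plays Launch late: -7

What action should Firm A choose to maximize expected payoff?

Launch early

Compute Firm A's expected payoff for each action, taking the expectation over Firm B's type.
E[Launch early] = 0.8·(13) + 0.2·(-4) = 9.6
E[Launch late] = 0.8·(-3) + 0.2·(-7) = -3.8
Best response: Launch early (9.6 is the largest).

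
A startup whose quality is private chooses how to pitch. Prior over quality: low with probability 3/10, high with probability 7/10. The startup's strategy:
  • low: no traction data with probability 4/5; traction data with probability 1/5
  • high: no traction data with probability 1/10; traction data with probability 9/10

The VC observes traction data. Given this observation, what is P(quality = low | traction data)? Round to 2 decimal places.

0.09

P(traction data) = (3/10)·(1/5) + (7/10)·(9/10) = 69/100
P(low | traction data) = ((3/10)·(1/5)) / (69/100) = (3/50) / (69/100) = 2/23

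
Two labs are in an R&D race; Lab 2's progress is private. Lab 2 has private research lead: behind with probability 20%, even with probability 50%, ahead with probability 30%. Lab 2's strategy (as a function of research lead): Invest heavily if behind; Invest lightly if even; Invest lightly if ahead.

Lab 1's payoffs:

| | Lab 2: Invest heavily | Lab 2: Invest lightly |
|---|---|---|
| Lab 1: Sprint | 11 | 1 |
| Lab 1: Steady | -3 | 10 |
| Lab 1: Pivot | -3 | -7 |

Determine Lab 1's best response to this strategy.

Steady

E[Sprint] = 0.2·(11) + 0.5·(1) + 0.3·(1) = 3
E[Steady] = 0.2·(-3) + 0.5·(10) + 0.3·(10) = 7.4
E[Pivot] = 0.2·(-3) + 0.5·(-7) + 0.3·(-7) = -6.2
Best response: Steady (7.4 is the largest).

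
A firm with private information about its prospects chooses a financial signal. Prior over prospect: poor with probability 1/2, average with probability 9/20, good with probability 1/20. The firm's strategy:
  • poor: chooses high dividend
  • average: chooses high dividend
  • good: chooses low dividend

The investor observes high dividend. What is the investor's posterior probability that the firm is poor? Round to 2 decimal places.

0.53

Apply Bayes' rule using the sender's strategy as the likelihood.
P(high dividend) = (1/2)·1 + (9/20)·1 + (1/20)·0 = 19/20
P(poor | high dividend) = ((1/2)·1) / (19/20) = (1/2) / (19/20) = 10/19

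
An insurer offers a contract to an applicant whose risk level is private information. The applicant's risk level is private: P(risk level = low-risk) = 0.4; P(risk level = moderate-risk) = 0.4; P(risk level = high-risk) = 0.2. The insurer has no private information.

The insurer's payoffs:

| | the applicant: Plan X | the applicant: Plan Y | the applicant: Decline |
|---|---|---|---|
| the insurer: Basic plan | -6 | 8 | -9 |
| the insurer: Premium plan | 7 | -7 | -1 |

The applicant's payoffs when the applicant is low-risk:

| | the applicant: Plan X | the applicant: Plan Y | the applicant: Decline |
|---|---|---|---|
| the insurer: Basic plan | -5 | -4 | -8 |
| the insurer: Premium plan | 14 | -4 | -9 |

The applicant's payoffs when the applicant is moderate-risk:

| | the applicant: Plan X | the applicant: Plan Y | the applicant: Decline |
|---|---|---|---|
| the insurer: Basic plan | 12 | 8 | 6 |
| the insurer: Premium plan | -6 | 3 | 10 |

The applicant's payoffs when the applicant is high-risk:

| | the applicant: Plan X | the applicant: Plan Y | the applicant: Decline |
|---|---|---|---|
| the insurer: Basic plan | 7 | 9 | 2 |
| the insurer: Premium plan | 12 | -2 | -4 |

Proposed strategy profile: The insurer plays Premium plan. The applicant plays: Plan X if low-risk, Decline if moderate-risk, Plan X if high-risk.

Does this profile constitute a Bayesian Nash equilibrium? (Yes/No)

The insurer plays Premium plan: E[Premium plan] = 0.4·(7) + 0.4·(-1) + 0.2·(7) = 3.8; E[Basic plan] = -7.2. Best-responding. ✓
The applicant (risk level low-risk), facing Premium plan: Plan X gives 14, Plan Y gives -4, Decline gives -9. Proposed Plan X is best. ✓
The applicant (risk level moderate-risk), facing Premium plan: Plan X gives -6, Plan Y gives 3, Decline gives 10. Proposed Decline is best. ✓
The applicant (risk level high-risk), facing Premium plan: Plan X gives 12, Plan Y gives -2, Decline gives -4. Proposed Plan X is best. ✓

Yes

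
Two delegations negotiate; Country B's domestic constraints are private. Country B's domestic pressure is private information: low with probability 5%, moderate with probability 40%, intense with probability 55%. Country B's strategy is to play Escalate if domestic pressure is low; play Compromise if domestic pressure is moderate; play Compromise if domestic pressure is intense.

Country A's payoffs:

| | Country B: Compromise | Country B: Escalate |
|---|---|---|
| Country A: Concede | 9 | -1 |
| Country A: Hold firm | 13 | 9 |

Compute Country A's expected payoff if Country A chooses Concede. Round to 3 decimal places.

8.500

E[Concede] = 0.05·(-1) + 0.4·9 + 0.55·9 = (-0.05) + 3.6 + 4.95 = 8.5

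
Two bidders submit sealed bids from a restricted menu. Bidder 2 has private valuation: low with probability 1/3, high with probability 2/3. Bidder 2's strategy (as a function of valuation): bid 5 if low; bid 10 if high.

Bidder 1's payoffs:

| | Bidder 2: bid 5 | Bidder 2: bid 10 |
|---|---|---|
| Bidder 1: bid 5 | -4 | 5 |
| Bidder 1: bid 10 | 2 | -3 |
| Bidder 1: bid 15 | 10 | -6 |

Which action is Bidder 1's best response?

E[bid 5] = 1/3·(-4) + 2/3·(5) = 2
E[bid 10] = 1/3·(2) + 2/3·(-3) = -4/3
E[bid 15] = 1/3·(10) + 2/3·(-6) = -2/3
Best response: bid 5 (2 is the largest).

bid 5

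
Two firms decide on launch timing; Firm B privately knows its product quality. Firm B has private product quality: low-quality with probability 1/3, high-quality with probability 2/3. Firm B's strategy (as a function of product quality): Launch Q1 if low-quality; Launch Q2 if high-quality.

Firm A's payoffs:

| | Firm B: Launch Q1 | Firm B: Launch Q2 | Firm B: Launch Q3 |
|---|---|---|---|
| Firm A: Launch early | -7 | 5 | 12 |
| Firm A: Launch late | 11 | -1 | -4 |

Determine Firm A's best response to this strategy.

E[Launch early] = 1/3·(-7) + 2/3·(5) = 1
E[Launch late] = 1/3·(11) + 2/3·(-1) = 3
Best response: Launch late (3 is the largest).

Launch late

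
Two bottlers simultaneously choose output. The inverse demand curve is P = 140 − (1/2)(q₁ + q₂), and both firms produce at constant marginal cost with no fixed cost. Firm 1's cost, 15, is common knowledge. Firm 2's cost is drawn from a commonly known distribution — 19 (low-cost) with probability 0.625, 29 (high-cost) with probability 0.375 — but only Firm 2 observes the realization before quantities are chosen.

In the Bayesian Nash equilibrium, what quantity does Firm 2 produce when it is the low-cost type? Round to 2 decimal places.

76.75

Type-c best response for Firm 2: q₂(c) = (140 − c) − q₁/2.
Firm 1 maximizes expected profit; its first-order condition is 140 − q₁ − (1/2)E[q₂] − 15 = 0.
Substituting E[q₂] and solving: E[c₂] = 22.75, so q₁ = (140 − 2·15 + 22.75)/(3/2) = 88.5.
q₂(low-cost) = (140 − 19 − (1/2)·88.5) = 76.75.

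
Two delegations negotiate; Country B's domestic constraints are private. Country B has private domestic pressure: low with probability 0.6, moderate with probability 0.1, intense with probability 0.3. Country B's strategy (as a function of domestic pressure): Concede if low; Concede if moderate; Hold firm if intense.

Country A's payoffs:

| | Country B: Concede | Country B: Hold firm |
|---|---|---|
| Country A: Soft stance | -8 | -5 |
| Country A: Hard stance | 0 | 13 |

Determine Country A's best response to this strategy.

Compute Country A's expected payoff for each action, taking the expectation over Country B's type.
E[Soft stance] = 0.6·(-8) + 0.1·(-8) + 0.3·(-5) = -7.1
E[Hard stance] = 0.6·(0) + 0.1·(0) + 0.3·(13) = 3.9
Best response: Hard stance (3.9 is the largest).

Hard stance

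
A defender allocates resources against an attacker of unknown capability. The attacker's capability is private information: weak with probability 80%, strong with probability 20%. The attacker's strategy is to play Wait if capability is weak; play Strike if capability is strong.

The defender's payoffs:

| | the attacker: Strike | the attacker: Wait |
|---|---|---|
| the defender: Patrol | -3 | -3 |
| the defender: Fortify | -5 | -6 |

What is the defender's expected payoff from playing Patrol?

-3

Take the expectation over the attacker's capability, weighting each type's action by its prior probability.
E[Patrol] = 0.8·(-3) + 0.2·(-3) = (-2.4) + (-0.6) = -3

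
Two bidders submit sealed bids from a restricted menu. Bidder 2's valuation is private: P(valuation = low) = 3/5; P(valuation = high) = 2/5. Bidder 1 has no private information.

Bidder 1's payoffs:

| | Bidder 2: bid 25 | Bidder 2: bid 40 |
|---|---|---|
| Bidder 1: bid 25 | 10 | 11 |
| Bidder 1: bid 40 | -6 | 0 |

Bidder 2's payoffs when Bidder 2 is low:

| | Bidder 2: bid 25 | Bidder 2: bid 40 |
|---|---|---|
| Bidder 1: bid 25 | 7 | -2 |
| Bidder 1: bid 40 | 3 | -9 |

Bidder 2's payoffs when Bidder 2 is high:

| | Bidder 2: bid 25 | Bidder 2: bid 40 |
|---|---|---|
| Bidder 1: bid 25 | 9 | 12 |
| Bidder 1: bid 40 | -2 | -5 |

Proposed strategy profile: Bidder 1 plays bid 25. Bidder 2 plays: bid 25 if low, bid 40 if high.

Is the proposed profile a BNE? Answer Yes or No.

Bidder 1 plays bid 25: E[bid 25] = 3/5·(10) + 2/5·(11) = 52/5; E[bid 40] = -18/5. Best-responding. ✓
Bidder 2 (valuation low), facing bid 25: bid 25 gives 7, bid 40 gives -2. Proposed bid 25 is best. ✓
Bidder 2 (valuation high), facing bid 25: bid 25 gives 9, bid 40 gives 12. Proposed bid 40 is best. ✓

Yes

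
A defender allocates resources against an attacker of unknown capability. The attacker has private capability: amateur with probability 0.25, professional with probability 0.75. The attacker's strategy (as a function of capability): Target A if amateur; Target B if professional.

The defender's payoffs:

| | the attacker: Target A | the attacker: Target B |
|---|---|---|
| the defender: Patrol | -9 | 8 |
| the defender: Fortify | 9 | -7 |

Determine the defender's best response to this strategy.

Patrol

E[Patrol] = 0.25·(-9) + 0.75·(8) = 3.75
E[Fortify] = 0.25·(9) + 0.75·(-7) = -3
Best response: Patrol (3.75 is the largest).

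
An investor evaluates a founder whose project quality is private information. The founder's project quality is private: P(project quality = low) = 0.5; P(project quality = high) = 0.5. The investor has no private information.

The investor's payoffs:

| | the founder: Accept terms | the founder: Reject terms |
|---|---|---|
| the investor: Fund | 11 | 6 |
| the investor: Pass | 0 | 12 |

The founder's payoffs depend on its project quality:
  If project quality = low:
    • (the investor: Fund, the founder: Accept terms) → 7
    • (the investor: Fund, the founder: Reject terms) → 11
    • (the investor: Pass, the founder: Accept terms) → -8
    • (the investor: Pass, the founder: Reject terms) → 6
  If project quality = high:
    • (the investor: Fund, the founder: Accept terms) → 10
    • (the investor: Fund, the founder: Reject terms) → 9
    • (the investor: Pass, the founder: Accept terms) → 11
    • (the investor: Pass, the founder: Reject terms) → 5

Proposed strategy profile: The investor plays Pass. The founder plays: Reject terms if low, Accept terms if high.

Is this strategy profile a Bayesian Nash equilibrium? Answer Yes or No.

No

The investor plays Pass: E[Pass] = 0.5·(12) + 0.5·(0) = 6; E[Fund] = 8.5. Not best-responding. ✗
The founder (project quality low), facing Pass: Accept terms gives -8, Reject terms gives 6. Proposed Reject terms is best. ✓
The founder (project quality high), facing Pass: Accept terms gives 11, Reject terms gives 5. Proposed Accept terms is best. ✓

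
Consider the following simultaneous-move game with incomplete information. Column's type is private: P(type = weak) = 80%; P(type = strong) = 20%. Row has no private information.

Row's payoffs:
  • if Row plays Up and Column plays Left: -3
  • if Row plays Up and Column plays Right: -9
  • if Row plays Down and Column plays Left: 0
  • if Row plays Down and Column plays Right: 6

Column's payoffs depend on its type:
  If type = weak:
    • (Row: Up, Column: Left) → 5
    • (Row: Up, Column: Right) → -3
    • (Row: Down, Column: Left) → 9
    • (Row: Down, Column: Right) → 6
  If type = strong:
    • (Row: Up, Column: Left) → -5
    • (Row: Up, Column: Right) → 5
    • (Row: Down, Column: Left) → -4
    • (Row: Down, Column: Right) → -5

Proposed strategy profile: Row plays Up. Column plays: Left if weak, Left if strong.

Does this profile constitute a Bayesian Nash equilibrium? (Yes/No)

Row plays Up: E[Up] = 0.8·(-3) + 0.2·(-3) = -3; E[Down] = 0. Not best-responding. ✗
Column (type weak), facing Up: Left gives 5, Right gives -3. Proposed Left is best. ✓
Column (type strong), facing Up: Left gives -5, Right gives 5. Proposed Left is not best — profitable deviation exists. ✗

No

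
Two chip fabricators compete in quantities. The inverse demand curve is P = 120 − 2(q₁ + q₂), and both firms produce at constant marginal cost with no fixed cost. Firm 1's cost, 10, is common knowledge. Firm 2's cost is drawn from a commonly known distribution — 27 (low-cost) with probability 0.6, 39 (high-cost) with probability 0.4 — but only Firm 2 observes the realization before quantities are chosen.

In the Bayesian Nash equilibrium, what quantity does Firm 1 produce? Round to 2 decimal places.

Type-c best response for Firm 2: q₂(c) = (120 − c)/4 − q₁/2.
Firm 1 maximizes expected profit; its first-order condition is 120 − 4q₁ − 2E[q₂] − 10 = 0.
Substituting E[q₂] and solving: E[c₂] = 31.8, so q₁ = (120 − 2·10 + 31.8)/6 = 21.9667.

21.97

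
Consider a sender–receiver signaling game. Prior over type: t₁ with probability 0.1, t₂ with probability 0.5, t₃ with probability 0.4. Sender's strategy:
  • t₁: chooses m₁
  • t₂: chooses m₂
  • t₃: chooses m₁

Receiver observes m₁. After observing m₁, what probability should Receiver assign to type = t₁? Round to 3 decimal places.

Apply Bayes' rule using the sender's strategy as the likelihood.
P(m₁) = 0.1·1 + 0.5·0 + 0.4·1 = 0.5
P(t₁ | m₁) = (0.1·1) / 0.5 = 0.1 / 0.5 = 0.2

0.200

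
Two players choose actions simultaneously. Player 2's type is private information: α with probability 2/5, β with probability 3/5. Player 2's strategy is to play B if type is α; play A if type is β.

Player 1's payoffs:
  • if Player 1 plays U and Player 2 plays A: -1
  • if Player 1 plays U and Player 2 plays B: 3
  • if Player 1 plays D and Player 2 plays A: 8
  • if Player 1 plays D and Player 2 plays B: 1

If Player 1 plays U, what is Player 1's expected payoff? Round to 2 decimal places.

0.60

E[U] = 2/5·3 + 3/5·(-1) = 6/5 + (-3/5) = 3/5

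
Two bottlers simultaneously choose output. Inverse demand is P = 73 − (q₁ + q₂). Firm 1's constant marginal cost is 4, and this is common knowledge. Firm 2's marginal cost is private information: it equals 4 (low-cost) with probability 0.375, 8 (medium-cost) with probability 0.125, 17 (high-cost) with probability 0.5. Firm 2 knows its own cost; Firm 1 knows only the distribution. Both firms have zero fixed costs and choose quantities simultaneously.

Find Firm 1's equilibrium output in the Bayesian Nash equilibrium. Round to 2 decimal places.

25.33

Type-c best response for Firm 2: q₂(c) = (73 − c)/2 − q₁/2.
Firm 1 maximizes expected profit; its first-order condition is 73 − 2q₁ − E[q₂] − 4 = 0.
Substituting E[q₂] and solving: E[c₂] = 11, so q₁ = (73 − 2·4 + 11)/3 = 25.3333.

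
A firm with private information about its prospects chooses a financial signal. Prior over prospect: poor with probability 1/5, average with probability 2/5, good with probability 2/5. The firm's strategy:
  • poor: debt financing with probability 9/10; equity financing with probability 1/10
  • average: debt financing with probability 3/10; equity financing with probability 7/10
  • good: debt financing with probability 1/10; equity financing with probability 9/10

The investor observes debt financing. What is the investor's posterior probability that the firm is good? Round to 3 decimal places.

0.118

Apply Bayes' rule using the sender's strategy as the likelihood.
P(debt financing) = (1/5)·(9/10) + (2/5)·(3/10) + (2/5)·(1/10) = 17/50
P(good | debt financing) = ((2/5)·(1/10)) / (17/50) = (1/25) / (17/50) = 2/17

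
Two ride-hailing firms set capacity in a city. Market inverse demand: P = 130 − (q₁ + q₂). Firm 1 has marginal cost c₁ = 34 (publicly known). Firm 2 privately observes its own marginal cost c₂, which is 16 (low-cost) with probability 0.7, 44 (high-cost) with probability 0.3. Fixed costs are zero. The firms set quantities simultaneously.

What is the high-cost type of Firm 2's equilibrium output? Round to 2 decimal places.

Firm 2 with cost c maximizes (130 − (q₁+q₂) − c)·q₂, giving q₂(c) = (130 − c − q₁)/2.
E[c₂] = 0.7·16 + 0.3·44 = 24.4
Firm 1's FOC against E[q₂] yields q₁ = (130 − 2·34 + E[c₂])/3 = (130 − 68 + 24.4)/3 = 28.8.
q₂(high-cost) = (130 − 44 − 28.8)/2 = 28.6.

28.60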